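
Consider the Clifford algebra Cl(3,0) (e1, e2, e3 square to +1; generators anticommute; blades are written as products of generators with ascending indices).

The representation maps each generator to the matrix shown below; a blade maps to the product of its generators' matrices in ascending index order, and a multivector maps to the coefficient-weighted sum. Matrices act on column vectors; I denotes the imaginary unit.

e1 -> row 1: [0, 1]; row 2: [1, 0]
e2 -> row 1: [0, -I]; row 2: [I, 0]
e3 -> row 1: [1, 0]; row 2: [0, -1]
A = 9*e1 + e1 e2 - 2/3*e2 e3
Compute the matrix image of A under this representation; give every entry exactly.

Bivector images (products of the table entries): rho(e1 e2) = rho(e1)rho(e2) = row 1: [I, 0]; row 2: [0, -I]; rho(e2 e3) = rho(e2)rho(e3) = row 1: [0, I]; row 2: [I, 0].
M = (9)*rho(e1) + (1)*rho(e1 e2) + (-2/3)*rho(e2 e3), summed entrywise:
Answer: row 1: [I, 9 - 2*I/3]; row 2: [9 - 2*I/3, -I]


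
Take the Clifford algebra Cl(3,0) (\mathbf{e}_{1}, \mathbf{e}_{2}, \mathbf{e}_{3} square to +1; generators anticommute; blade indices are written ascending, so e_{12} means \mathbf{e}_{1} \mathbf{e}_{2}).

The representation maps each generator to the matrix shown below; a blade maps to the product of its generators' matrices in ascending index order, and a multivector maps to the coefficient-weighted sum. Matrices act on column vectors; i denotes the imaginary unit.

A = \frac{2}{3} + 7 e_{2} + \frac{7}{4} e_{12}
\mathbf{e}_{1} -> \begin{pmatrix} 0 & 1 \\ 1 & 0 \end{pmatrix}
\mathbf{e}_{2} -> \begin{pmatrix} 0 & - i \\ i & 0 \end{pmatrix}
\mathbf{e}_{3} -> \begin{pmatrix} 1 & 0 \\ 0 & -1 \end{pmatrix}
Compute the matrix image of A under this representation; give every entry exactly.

Bivector images (products of the table entries): rho(e_{12}) = rho(\mathbf{e}_{1})rho(\mathbf{e}_{2}) = \begin{pmatrix} i & 0 \\ 0 & - i \end{pmatrix}.
M = (\frac{2}{3})*1 + (7)*rho(e_{2}) + (\frac{7}{4})*rho(e_{12}), summed entrywise (1 is the identity matrix):
Answer: \begin{pmatrix} \frac{2}{3} + \frac{7 i}{4} & - 7 i \\ 7 i & \frac{2}{3} - \frac{7 i}{4} \end{pmatrix}


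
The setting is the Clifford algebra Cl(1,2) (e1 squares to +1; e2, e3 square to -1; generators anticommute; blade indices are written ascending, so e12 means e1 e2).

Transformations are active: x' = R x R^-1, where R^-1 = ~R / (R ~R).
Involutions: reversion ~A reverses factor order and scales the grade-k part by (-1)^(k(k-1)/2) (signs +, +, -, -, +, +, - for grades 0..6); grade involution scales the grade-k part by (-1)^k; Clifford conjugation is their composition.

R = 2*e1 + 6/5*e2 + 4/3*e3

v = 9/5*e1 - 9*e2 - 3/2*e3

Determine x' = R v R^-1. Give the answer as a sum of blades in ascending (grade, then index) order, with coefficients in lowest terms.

~R = 2*e1 + 6/5*e2 + 4/3*e3, and R ~R = 176/225, so R^-1 = ~R / (176/225).
R v = 82/5 - 504/25*e12 - 27/5*e13 + 51/5*e23
Answer: 9027/110*e1 + 1305/22*e2 + 1263/22*e3


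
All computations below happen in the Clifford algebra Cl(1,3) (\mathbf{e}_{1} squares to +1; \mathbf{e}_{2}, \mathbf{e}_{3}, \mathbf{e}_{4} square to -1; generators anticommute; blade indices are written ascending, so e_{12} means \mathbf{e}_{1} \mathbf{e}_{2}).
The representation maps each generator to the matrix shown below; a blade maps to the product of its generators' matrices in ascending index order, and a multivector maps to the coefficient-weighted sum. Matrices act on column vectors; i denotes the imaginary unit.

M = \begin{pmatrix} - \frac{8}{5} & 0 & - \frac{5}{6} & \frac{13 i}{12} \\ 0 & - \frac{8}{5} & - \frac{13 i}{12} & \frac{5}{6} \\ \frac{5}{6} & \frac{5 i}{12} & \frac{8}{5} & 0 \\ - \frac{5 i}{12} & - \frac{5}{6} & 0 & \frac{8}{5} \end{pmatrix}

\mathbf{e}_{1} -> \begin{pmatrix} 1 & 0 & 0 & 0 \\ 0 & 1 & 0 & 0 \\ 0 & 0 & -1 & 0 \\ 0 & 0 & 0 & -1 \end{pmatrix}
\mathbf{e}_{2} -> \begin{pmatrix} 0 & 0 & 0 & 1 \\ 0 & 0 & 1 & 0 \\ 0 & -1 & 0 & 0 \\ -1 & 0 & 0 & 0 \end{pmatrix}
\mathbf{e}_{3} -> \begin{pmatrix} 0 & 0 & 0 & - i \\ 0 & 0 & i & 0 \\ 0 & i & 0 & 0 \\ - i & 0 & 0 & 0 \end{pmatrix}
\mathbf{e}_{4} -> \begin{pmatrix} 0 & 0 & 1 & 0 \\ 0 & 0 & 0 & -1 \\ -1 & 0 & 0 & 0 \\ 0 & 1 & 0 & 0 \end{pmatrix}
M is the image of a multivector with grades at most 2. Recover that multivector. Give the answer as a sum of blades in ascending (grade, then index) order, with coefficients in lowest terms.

Method: the blade images are trace-orthogonal — tr(rho(e_A) rho(e_B)^-1) = 4 if A = B and 0 otherwise — and rho(e_A)^-1 = (e_A)^2 * rho(e_A) with (e_A)^2 = +1 or -1, so the coefficient of e_A in the preimage is (e_A)^2 * tr(M rho(e_A))/4.
Nonzero projections over blades of grade <= 2: e_{1}: (e_{1})^2 = +1, tr(M rho(e_{1})) = - \frac{32}{5}, coefficient -\frac{8}{5}; e_{3}: (e_{3})^2 = -1, tr(M rho(e_{3})) = \frac{4}{3}, coefficient -\frac{1}{3}; e_{4}: (e_{4})^2 = -1, tr(M rho(e_{4})) = \frac{10}{3}, coefficient -\frac{5}{6}; e_{13}: (e_{13})^2 = +1, tr(M rho(e_{13})) = -3, coefficient -\frac{3}{4}. Every other blade of grade <= 2 projects to 0.
Answer: -\frac{8}{5} e_{1} - \frac{1}{3} e_{3} - \frac{5}{6} e_{4} - \frac{3}{4} e_{13}


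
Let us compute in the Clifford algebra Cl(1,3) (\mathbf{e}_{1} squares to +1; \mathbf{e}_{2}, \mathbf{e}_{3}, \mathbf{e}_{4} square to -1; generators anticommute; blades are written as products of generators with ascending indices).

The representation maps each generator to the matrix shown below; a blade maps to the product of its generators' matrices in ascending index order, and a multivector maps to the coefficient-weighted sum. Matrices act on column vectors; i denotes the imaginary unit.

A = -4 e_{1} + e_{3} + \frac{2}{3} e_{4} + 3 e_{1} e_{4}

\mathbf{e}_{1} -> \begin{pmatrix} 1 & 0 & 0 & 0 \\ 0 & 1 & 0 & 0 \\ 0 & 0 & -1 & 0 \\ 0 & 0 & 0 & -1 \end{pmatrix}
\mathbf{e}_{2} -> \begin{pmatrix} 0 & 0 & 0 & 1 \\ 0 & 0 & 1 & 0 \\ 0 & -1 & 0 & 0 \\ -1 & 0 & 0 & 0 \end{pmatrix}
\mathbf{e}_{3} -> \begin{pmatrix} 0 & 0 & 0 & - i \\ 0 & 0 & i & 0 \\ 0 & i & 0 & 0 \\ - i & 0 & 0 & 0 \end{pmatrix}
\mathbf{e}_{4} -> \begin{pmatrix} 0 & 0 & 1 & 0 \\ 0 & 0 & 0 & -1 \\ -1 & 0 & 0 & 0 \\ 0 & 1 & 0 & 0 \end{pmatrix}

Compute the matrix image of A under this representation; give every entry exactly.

Bivector images (products of the table entries): rho(e_{1} e_{4}) = rho(\mathbf{e}_{1})rho(\mathbf{e}_{4}) = \begin{pmatrix} 0 & 0 & 1 & 0 \\ 0 & 0 & 0 & -1 \\ 1 & 0 & 0 & 0 \\ 0 & -1 & 0 & 0 \end{pmatrix}.
M = (-4)*rho(e_{1}) + (1)*rho(e_{3}) + (\frac{2}{3})*rho(e_{4}) + (3)*rho(e_{1} e_{4}), summed entrywise:
Answer: \begin{pmatrix} -4 & 0 & \frac{11}{3} & - i \\ 0 & -4 & i & - \frac{11}{3} \\ \frac{7}{3} & i & 4 & 0 \\ - i & - \frac{7}{3} & 0 & 4 \end{pmatrix}


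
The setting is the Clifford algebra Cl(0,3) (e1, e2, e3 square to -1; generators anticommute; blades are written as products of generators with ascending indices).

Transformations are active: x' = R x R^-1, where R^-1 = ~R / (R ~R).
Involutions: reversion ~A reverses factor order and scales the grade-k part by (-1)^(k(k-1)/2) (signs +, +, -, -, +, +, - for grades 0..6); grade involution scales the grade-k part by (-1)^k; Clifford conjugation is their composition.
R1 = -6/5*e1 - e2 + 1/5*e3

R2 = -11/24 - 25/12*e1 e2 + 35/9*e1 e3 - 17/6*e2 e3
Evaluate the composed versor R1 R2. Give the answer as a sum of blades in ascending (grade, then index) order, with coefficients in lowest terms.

Distribute over the terms of R1 (each basis-blade product reordered to ascending indices, repeated generators contracted through their squares):
(-6/5*e1) R2 = 11/20*e1 - 5/2*e2 + 14/3*e3 + 17/5*e1 e2 e3
(-e2) R2 = 25/12*e1 + 11/24*e2 - 17/6*e3 + 35/9*e1 e2 e3
(1/5*e3) R2 = 7/9*e1 - 17/30*e2 - 11/120*e3 - 5/12*e1 e2 e3
Summing the partial products and collecting blades:
Answer: 307/90*e1 - 313/120*e2 + 209/120*e3 + 1237/180*e1 e2 e3


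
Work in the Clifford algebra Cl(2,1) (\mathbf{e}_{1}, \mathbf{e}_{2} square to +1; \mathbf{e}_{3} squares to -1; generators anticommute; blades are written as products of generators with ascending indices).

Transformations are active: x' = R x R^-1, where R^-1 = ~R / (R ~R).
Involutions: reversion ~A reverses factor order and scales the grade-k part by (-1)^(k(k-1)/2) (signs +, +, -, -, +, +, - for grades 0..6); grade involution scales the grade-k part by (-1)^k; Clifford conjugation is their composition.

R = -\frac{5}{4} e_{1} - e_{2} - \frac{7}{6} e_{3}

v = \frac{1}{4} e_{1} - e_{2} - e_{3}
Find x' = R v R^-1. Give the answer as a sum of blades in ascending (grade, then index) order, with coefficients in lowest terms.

~R = -\frac{5}{4} e_{1} - e_{2} - \frac{7}{6} e_{3}, and R ~R = \frac{173}{144}, so R^-1 = ~R / (\frac{173}{144}).
R v = -\frac{23}{48} + \frac{3}{2} e_{1} e_{2} + \frac{37}{24} e_{1} e_{3} - \frac{1}{6} e_{2} e_{3}
Answer: \frac{517}{692} e_{1} + \frac{311}{173} e_{2} + \frac{334}{173} e_{3}


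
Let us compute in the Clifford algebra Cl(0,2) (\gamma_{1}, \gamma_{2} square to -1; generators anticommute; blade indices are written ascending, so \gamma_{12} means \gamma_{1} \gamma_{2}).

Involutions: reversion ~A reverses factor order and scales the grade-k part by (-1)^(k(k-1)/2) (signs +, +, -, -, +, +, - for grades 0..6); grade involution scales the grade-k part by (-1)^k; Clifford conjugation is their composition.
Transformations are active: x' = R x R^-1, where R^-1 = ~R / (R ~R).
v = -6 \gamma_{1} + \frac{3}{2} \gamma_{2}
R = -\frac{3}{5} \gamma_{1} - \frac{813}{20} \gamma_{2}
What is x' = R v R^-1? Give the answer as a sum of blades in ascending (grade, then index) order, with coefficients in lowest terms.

~R = -\frac{3}{5} \gamma_{1} - \frac{813}{20} \gamma_{2}, and R ~R = -\frac{661113}{400}, so R^-1 = ~R / (-\frac{661113}{400}).
R v = \frac{459}{8} - \frac{1224}{5} \gamma_{12}
Answer: \frac{26106}{4321} \gamma_{1} + \frac{11427}{8642} \gamma_{2}


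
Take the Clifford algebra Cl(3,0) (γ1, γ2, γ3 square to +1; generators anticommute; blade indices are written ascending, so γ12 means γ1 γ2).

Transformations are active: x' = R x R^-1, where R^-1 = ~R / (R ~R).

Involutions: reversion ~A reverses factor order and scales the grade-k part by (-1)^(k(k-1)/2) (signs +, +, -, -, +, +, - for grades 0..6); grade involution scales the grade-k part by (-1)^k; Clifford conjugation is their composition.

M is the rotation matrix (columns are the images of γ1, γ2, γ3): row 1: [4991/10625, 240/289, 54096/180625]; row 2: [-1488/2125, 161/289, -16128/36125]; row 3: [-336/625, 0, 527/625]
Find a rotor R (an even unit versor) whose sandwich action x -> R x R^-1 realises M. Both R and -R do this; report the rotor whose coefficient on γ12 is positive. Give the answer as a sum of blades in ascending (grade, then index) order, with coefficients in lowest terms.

Method: write R = a + b12*γ12 + b13*γ13 + b23*γ23 with a^2 + b12^2 + b13^2 + b23^2 = 1 (so R^-1 = ~R). Expanding the columns R e_j ~R gives tr M = 4a^2 - 1 and, from the antisymmetric part, M21 - M12 = -4a*b12, M13 - M31 = 4a*b13, M32 - M23 = -4a*b23.
Here tr M = 13511/7225, so a^2 = (1 + tr M)/4 = 5184/7225 and a = ±72/85. Taking a = 72/85: M21 - M12 = -55296/36125, M13 - M31 = 6048/7225, M32 - M23 = 16128/36125, giving b12 = 192/425, b13 = 21/85, b23 = -56/425, i.e. R = 72/85 + 192/425*γ12 + 21/85*γ13 - 56/425*γ23.
Its γ12 coefficient is already positive.
Answer: 72/85 + 192/425*γ12 + 21/85*γ13 - 56/425*γ23. Key observation: the double cover Spin(3) -> SO(3) sends R and -R to the same matrix (trace 13511/7225 here), so the stated sign of the γ12 coefficient is what selects one sheet.


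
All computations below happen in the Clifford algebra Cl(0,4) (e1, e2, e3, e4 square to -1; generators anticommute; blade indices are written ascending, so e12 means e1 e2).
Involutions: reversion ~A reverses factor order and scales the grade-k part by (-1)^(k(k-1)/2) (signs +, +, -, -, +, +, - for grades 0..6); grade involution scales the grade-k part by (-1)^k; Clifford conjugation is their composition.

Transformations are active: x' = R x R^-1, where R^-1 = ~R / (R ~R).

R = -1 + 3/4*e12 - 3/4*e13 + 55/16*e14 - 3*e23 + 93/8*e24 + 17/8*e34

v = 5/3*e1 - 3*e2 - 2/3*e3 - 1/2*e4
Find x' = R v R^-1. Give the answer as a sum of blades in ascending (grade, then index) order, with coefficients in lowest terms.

~R = -1 - 3/4*e12 + 3/4*e13 - 55/16*e14 + 3*e23 - 93/8*e24 - 17/8*e34, and R ~R = 41625/256, so R^-1 = ~R / (41625/256).
R v = 173/96*e1 + 129/16*e2 + 455/48*e3 - 481/16*e4 - 31/4*e123 + 469/16*e124 + 149/24*e134 + 23/8*e234
Answer: 40943/13875*e1 + 7701/4625*e2 - 902/4625*e3 + 27107/27750*e4


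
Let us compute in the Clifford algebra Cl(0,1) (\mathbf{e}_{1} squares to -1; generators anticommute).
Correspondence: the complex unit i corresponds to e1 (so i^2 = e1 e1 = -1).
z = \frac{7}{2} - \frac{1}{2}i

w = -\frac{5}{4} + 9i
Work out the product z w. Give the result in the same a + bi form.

In blades: z = \frac{7}{2} - \frac{1}{2} e_{1}, w = -\frac{5}{4} + 9 e_{1}.
Distribute z over w term by term (generator squares from the signature, products reordered to ascending indices): (\frac{7}{2})*w = -\frac{35}{8} + \frac{63}{2} e_{1}; (-\frac{1}{2} e_{1})*w = \frac{9}{2} + \frac{5}{8} e_{1}.
Sum: \frac{1}{8} + \frac{257}{8} e_{1}; translating back through the correspondence:
Answer: \frac{1}{8} + \frac{257}{8}i


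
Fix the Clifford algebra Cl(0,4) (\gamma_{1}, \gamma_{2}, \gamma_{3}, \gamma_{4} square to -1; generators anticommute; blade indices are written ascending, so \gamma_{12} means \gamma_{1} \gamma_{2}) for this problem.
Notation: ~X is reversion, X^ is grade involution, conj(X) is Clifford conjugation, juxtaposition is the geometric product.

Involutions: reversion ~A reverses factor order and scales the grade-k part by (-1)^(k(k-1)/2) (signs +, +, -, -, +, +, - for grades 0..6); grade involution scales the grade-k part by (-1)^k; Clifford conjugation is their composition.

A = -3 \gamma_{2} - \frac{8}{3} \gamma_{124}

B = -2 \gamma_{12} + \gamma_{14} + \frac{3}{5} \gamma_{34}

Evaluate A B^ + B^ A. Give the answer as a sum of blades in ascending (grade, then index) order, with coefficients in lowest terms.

first term: 6 \gamma_{1} - \frac{8}{3} \gamma_{2} - \frac{16}{3} \gamma_{4} - \frac{8}{5} \gamma_{123} + 3 \gamma_{124} - \frac{9}{5} \gamma_{234}
second term: -6 \gamma_{1} - \frac{8}{3} \gamma_{2} - \frac{16}{3} \gamma_{4} + \frac{8}{5} \gamma_{123} + 3 \gamma_{124} - \frac{9}{5} \gamma_{234}
Answer: -\frac{16}{3} \gamma_{2} - \frac{32}{3} \gamma_{4} + 6 \gamma_{124} - \frac{18}{5} \gamma_{234}


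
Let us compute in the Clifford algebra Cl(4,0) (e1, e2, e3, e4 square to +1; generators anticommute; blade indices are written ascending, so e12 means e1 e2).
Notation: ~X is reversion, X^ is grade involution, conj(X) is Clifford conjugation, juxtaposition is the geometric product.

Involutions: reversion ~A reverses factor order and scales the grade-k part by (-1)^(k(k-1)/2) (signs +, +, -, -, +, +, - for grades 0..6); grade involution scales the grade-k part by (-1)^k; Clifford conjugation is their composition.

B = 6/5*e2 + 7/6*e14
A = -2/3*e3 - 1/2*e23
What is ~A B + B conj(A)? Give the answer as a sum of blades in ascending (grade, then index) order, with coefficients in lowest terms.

first term: -3/5*e3 + 4/5*e23 + 7/9*e134 + 7/12*e1234
second term: 3/5*e3 + 4/5*e23 - 7/9*e134 + 7/12*e1234
Answer: 8/5*e23 + 7/6*e1234


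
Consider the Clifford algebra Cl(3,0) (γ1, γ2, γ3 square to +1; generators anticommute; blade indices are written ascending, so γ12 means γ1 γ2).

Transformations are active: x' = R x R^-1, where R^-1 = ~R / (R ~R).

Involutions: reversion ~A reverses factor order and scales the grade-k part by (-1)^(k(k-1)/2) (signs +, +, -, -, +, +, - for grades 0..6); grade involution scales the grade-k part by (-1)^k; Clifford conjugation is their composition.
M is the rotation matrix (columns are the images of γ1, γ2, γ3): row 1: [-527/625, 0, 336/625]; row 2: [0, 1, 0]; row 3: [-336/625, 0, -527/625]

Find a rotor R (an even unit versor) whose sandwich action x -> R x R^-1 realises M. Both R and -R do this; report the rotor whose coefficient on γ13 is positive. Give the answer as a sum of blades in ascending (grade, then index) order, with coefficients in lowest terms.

Method: write R = a + b12*γ12 + b13*γ13 + b23*γ23 with a^2 + b12^2 + b13^2 + b23^2 = 1 (so R^-1 = ~R). Expanding the columns R e_j ~R gives tr M = 4a^2 - 1 and, from the antisymmetric part, M21 - M12 = -4a*b12, M13 - M31 = 4a*b13, M32 - M23 = -4a*b23.
Here tr M = -429/625, so a^2 = (1 + tr M)/4 = 49/625 and a = ±7/25. Taking a = 7/25: M21 - M12 = 0, M13 - M31 = 672/625, M32 - M23 = 0, giving b12 = 0, b13 = 24/25, b23 = 0, i.e. R = 7/25 + 24/25*γ13.
Its γ13 coefficient is already positive.
Answer: 7/25 + 24/25*γ13. Sheet selection: the two-to-one cover makes ±R indistinguishable at the matrix level (trace -429/625), so uniqueness comes from the required sign on γ13.


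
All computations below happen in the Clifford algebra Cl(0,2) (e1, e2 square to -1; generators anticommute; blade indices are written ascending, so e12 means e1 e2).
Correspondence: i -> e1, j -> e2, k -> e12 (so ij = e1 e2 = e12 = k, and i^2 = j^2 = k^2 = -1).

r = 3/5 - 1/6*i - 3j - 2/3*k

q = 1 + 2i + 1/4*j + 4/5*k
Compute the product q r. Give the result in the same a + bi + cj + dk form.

In blades: q = 1 + 2*e1 + 1/4*e2 + 4/5*e12, r = 3/5 - 1/6*e1 - 3*e2 - 2/3*e12.
Distribute q over r term by term (generator squares from the signature, products reordered to ascending indices): (1)*r = 3/5 - 1/6*e1 - 3*e2 - 2/3*e12; (2*e1)*r = 1/3 + 6/5*e1 + 4/3*e2 - 6*e12; (1/4*e2)*r = 3/4 - 1/6*e1 + 3/20*e2 + 1/24*e12; (4/5*e12)*r = 8/15 + 12/5*e1 - 2/15*e2 + 12/25*e12.
Sum: 133/60 + 49/15*e1 - 33/20*e2 - 1229/200*e12; translating back through the correspondence:
Answer: 133/60 + 49/15*i - 33/20*j - 1229/200*k


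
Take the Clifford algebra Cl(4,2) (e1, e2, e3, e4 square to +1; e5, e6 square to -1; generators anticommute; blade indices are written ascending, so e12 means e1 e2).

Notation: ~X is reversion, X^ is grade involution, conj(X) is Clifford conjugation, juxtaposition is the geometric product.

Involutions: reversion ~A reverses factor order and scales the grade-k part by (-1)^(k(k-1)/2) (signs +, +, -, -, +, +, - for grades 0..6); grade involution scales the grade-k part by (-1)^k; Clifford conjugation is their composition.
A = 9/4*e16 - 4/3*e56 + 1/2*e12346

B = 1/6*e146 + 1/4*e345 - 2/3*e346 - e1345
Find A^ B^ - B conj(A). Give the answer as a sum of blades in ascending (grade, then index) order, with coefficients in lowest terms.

first term: 3/8*e4 - 1/3*e12 + 1/12*e23 - 3/2*e134 - 2/9*e145 + 1/2*e256 + 8/9*e345 + 1/3*e346 + 1/8*e1256 + 4/3*e1346 - 9/4*e3456 + 9/16*e13456
second term: 3/8*e4 + 1/3*e12 - 1/12*e23 + 3/2*e134 + 2/9*e145 - 1/2*e256 - 8/9*e345 - 1/3*e346 + 1/8*e1256 + 4/3*e1346 - 9/4*e3456 + 9/16*e13456
Answer: -2/3*e12 + 1/6*e23 - 3*e134 - 4/9*e145 + e256 + 16/9*e345 + 2/3*e346


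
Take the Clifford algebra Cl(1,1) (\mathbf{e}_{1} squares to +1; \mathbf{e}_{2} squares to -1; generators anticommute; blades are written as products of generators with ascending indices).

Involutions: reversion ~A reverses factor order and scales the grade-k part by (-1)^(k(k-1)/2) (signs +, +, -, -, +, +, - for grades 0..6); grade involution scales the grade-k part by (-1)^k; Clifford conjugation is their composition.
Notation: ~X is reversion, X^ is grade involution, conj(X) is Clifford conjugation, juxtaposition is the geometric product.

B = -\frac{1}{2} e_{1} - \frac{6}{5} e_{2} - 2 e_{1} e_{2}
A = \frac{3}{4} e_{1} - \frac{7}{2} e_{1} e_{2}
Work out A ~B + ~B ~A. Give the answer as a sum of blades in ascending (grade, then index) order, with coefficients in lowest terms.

first term: -\frac{59}{8} - \frac{21}{5} e_{1} - \frac{1}{4} e_{2} - \frac{9}{10} e_{1} e_{2}
second term: \frac{53}{8} - \frac{21}{5} e_{1} - \frac{13}{4} e_{2} + \frac{9}{10} e_{1} e_{2}
Answer: -\frac{3}{4} - \frac{42}{5} e_{1} - \frac{7}{2} e_{2}


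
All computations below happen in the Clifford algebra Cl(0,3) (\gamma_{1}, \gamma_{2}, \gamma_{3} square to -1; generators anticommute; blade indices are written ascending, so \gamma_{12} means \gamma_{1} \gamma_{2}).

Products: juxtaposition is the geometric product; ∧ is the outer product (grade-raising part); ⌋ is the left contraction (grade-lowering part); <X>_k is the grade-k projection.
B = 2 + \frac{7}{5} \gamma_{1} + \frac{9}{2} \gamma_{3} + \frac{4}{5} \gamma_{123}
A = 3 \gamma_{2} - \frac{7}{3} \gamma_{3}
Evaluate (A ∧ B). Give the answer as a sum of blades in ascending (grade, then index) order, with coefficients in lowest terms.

step 1: 6 \gamma_{2} - \frac{14}{3} \gamma_{3} - \frac{21}{5} \gamma_{12} + \frac{49}{15} \gamma_{13} + \frac{27}{2} \gamma_{23}
Answer: 6 \gamma_{2} - \frac{14}{3} \gamma_{3} - \frac{21}{5} \gamma_{12} + \frac{49}{15} \gamma_{13} + \frac{27}{2} \gamma_{23}


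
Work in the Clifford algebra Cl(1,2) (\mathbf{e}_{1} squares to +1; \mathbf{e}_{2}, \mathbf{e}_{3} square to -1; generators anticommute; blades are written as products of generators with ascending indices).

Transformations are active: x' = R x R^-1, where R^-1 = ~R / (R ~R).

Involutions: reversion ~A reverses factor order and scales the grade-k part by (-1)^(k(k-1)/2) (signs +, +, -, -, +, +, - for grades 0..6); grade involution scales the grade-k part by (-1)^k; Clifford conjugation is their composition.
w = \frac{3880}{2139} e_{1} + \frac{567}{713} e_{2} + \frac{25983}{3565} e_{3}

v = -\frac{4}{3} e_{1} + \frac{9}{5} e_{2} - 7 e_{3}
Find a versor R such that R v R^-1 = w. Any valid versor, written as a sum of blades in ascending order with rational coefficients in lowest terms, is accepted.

The midline construction: v and w both square to -\frac{11354}{225}, so reflecting in their sum \frac{1028}{2139} e_{1} + \frac{9252}{3565} e_{2} + \frac{1028}{3565} e_{3} exchanges them.
Answer: \frac{1028}{2139} e_{1} + \frac{9252}{3565} e_{2} + \frac{1028}{3565} e_{3}


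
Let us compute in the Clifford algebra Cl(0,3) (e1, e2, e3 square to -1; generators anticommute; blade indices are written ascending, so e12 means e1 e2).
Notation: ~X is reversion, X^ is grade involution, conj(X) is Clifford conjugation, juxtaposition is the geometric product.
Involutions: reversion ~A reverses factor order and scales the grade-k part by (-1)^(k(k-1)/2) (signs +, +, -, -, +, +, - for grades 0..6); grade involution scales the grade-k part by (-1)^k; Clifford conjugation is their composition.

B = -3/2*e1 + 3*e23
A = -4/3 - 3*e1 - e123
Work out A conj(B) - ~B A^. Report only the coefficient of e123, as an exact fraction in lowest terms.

first term: 9/2 - 5*e1 + 11/2*e23 + 9*e123
second term: 9/2 + 5*e1 + 11/2*e23 - 9*e123
Answer: 18


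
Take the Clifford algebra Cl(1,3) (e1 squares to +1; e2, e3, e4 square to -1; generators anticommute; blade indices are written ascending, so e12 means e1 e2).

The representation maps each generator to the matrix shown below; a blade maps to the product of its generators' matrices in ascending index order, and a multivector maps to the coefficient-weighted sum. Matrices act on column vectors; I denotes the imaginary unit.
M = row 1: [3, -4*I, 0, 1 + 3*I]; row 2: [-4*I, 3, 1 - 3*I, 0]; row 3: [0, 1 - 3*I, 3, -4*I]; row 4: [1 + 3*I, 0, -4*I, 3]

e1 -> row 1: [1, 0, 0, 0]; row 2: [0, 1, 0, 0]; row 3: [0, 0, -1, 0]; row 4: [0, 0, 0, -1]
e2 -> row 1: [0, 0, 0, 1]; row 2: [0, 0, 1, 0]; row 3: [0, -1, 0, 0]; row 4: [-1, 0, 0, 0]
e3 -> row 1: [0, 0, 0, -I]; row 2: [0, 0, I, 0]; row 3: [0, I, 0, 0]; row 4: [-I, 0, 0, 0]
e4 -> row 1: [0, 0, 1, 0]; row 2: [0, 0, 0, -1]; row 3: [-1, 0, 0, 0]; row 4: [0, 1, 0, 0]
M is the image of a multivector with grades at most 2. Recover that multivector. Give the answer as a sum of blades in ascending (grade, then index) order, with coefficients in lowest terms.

Method: the blade images are trace-orthogonal — tr(rho(e_A) rho(e_B)^-1) = 4 if A = B and 0 otherwise — and rho(e_A)^-1 = (e_A)^2 * rho(e_A) with (e_A)^2 = +1 or -1, so the coefficient of e_A in the preimage is (e_A)^2 * tr(M rho(e_A))/4.
Nonzero projections over blades of grade <= 2: 1: (1)^2 = +1, tr(M 1) = 12, coefficient 3; e3: (e3)^2 = -1, tr(M rho(e3)) = 12, coefficient -3; e12: (e12)^2 = +1, tr(M rho(e12)) = 4, coefficient 1; e34: (e34)^2 = -1, tr(M rho(e34)) = -16, coefficient 4. Every other blade of grade <= 2 projects to 0.
Answer: 3 - 3*e3 + e12 + 4*e34


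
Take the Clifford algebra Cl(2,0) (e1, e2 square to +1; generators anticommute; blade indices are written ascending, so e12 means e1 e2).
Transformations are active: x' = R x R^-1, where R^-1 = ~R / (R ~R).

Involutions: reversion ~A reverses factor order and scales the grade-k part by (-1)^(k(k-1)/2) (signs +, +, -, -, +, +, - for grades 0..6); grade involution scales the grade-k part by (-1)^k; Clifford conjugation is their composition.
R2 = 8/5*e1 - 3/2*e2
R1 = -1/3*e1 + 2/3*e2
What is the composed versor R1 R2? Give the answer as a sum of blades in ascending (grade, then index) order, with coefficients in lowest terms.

Distribute over the terms of R1 (each basis-blade product reordered to ascending indices, repeated generators contracted through their squares):
(-1/3*e1) R2 = -8/15 + 1/2*e12
(2/3*e2) R2 = -1 - 16/15*e12
Summing the partial products and collecting blades:
Answer: -23/15 - 17/30*e12


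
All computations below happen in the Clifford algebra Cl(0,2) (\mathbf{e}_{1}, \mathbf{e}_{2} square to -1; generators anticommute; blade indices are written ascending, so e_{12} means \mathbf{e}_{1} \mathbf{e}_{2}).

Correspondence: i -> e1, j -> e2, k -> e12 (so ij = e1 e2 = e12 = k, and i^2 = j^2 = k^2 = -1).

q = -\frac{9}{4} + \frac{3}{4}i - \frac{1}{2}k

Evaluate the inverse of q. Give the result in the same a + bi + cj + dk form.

In blades: q = -\frac{9}{4} + \frac{3}{4} e_{1} - \frac{1}{2} e_{12}.
With qbar = -\frac{9}{4} - \frac{3}{4} e_{1} + \frac{1}{2} e_{12} (scalar fixed, mapped units negated), q qbar = \frac{47}{8} (the sum of squared coefficients), so q^-1 = qbar / (\frac{47}{8}) = -\frac{18}{47} - \frac{6}{47} e_{1} + \frac{4}{47} e_{12}; translating back:
Answer: -\frac{18}{47} - \frac{6}{47}i + \frac{4}{47}k


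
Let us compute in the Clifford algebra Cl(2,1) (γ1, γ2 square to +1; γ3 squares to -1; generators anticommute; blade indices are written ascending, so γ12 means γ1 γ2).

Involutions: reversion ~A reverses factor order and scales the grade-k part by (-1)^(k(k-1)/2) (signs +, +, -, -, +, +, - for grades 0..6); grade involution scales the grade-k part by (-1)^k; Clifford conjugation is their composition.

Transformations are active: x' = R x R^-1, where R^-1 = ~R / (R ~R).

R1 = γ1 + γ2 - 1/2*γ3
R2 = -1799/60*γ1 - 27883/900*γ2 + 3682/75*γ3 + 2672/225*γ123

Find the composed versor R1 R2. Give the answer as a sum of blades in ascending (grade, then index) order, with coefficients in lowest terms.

Distribute over the terms of R1 (each basis-blade product reordered to ascending indices, repeated generators contracted through their squares):
(γ1) R2 = -1799/60 - 27883/900*γ12 + 3682/75*γ13 + 2672/225*γ23
(γ2) R2 = -27883/900 + 1799/60*γ12 - 2672/225*γ13 + 3682/75*γ23
(-1/2*γ3) R2 = 1841/75 + 1336/225*γ12 - 1799/120*γ13 - 27883/1800*γ23
Summing the partial products and collecting blades:
Answer: -8194/225 + 247/50*γ12 + 40007/1800*γ13 + 27287/600*γ23


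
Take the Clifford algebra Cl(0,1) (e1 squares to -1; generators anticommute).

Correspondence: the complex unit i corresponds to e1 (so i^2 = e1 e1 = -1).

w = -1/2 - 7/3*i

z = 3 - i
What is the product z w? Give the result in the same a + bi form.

In blades: z = 3 - e1, w = -1/2 - 7/3*e1.
Distribute z over w term by term (generator squares from the signature, products reordered to ascending indices): (3)*w = -3/2 - 7*e1; (-e1)*w = -7/3 + 1/2*e1.
Sum: -23/6 - 13/2*e1; translating back through the correspondence:
Answer: -23/6 - 13/2*i


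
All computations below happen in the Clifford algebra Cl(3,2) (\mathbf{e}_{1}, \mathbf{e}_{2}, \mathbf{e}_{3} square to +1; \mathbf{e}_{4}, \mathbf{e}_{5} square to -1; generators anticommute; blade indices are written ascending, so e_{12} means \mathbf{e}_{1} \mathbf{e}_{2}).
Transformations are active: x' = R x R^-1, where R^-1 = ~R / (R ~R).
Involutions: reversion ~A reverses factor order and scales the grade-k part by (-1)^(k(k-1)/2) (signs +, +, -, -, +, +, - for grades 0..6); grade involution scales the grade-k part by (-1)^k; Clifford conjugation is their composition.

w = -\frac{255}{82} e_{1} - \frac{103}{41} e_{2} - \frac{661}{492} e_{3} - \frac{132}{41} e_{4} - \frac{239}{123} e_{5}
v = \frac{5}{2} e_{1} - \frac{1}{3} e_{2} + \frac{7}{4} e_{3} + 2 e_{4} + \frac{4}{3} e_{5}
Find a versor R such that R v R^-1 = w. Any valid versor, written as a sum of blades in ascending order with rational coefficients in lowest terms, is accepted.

Since q(v) = q(w) = \frac{175}{48}, the sum R = v + w = -\frac{25}{41} e_{1} - \frac{350}{123} e_{2} + \frac{50}{123} e_{3} - \frac{50}{41} e_{4} - \frac{25}{41} e_{5} does the job whenever invertible.
Answer: -\frac{25}{41} e_{1} - \frac{350}{123} e_{2} + \frac{50}{123} e_{3} - \frac{50}{41} e_{4} - \frac{25}{41} e_{5}


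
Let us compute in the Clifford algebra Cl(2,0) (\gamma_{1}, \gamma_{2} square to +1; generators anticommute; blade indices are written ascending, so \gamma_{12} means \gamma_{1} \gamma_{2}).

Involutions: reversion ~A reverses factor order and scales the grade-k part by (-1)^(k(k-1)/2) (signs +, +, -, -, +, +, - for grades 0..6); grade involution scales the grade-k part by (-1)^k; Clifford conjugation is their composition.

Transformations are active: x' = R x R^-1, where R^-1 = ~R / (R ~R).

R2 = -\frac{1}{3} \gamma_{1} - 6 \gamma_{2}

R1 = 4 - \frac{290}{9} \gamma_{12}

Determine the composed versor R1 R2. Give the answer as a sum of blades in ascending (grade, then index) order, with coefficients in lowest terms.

Distribute over the terms of R1 (each basis-blade product reordered to ascending indices, repeated generators contracted through their squares):
(4) R2 = -\frac{4}{3} \gamma_{1} - 24 \gamma_{2}
(-\frac{290}{9} \gamma_{12}) R2 = \frac{580}{3} \gamma_{1} - \frac{290}{27} \gamma_{2}
Summing the partial products and collecting blades:
Answer: 192 \gamma_{1} - \frac{938}{27} \gamma_{2}


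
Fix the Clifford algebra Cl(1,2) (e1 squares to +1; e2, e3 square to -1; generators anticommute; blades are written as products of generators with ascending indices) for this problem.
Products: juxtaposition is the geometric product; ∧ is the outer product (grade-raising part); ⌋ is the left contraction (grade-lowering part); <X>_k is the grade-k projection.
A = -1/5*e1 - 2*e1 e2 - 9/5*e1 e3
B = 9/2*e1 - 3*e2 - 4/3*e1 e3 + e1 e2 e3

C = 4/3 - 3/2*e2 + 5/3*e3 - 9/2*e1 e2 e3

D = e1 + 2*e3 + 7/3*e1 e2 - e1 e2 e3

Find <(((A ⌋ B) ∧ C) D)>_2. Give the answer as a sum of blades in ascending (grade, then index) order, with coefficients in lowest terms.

step 1: 3/2 + 9/5*e2 - 26/15*e3 - 1/5*e2 e3
step 2: 2 + 3/20*e2 + 17/90*e3 + 2/15*e2 e3 - 27/4*e1 e2 e3
step 3: -1283/180 + 149/60*e1 - 4/15*e2 - 47/4*e3 + 3277/180*e1 e2 - 1/36*e1 e3 - 129/20*e2 e3 - 77/54*e1 e2 e3
step 4: 3277/180*e1 e2 - 1/36*e1 e3 - 129/20*e2 e3
Answer: 3277/180*e1 e2 - 1/36*e1 e3 - 129/20*e2 e3


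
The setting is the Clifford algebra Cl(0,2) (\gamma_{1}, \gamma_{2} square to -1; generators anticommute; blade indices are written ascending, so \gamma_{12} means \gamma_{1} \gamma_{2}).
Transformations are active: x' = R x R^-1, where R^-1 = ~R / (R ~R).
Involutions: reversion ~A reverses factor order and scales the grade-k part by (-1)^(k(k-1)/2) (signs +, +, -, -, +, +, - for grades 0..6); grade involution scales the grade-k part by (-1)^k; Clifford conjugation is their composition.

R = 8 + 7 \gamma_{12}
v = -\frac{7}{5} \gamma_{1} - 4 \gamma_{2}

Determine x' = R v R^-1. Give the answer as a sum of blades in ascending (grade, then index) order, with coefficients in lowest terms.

~R = 8 - 7 \gamma_{12}, and R ~R = 113, so R^-1 = ~R / (113).
R v = \frac{84}{5} \gamma_{1} - \frac{209}{5} \gamma_{2}
Answer: \frac{427}{113} \gamma_{1} - \frac{1084}{565} \gamma_{2}


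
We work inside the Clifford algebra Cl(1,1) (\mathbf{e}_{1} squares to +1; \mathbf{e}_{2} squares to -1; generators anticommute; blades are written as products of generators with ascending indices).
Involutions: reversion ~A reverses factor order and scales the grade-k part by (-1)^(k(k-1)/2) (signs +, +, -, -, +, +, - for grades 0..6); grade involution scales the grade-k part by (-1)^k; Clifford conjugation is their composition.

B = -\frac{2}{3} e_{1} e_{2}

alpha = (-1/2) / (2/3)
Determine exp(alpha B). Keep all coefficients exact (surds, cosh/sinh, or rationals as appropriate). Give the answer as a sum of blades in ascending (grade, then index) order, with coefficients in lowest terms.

B^2 = (-\frac{2}{3})^2*(e_{1} e_{2})^2 = \frac{4}{9}*(+1) = \frac{4}{9} (a basis 2-blade squares to minus the product of its generators' squares).
B^2 = \frac{4}{9} — hyperbolic case — the even/odd split gives cosh and sinh: l = \frac{2}{3}, alpha*l = - \frac{1}{2}, so exp(alpha B) = cosh(- \frac{1}{2}) + (sinh(- \frac{1}{2})/(\frac{2}{3}))*B = \cosh{\left(\frac{1}{2} \right)} + (- \frac{3 \sinh{\left(\frac{1}{2} \right)}}{2})*B.
Answer: \cosh{\left(\frac{1}{2} \right)} + \sinh{\left(\frac{1}{2} \right)} e_{1} e_{2}


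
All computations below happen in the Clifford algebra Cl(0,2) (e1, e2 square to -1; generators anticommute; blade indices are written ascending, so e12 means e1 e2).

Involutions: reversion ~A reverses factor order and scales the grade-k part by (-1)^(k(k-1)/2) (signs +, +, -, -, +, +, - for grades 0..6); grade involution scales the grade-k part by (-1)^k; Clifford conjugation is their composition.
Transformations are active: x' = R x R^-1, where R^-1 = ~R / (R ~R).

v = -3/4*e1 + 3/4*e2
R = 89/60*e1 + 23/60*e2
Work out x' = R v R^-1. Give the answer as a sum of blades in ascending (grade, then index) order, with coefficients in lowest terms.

~R = 89/60*e1 + 23/60*e2, and R ~R = -169/72, so R^-1 = ~R / (-169/72).
R v = 33/40 + 7/5*e12
Answer: -4947/16900*e1 - 17229/16900*e2


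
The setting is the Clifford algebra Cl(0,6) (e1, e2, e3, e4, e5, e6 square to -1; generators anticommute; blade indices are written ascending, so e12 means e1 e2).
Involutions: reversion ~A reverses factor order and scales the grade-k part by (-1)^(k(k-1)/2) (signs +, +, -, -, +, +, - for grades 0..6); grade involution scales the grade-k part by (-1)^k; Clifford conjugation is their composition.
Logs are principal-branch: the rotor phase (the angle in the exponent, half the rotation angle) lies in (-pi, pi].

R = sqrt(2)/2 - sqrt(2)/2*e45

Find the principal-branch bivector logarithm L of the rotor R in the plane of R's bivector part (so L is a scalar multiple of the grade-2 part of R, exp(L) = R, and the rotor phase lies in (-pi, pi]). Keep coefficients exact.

The scalar part of R is sqrt(2)/2, which fixes the principal-branch rotor phase; the unit plane is then the bivector part divided by the sine of that phase, and L is that plane scaled by the phase.
Concretely: cos(phase) = sqrt(2)/2 gives phase = ±pi/4, and since phase/sin(phase) is even the sign is immaterial: L = (phase/sin(phase)) * <R>_2 = (sqrt(2)*pi/4) * <R>_2.
Answer: -pi/4*e45


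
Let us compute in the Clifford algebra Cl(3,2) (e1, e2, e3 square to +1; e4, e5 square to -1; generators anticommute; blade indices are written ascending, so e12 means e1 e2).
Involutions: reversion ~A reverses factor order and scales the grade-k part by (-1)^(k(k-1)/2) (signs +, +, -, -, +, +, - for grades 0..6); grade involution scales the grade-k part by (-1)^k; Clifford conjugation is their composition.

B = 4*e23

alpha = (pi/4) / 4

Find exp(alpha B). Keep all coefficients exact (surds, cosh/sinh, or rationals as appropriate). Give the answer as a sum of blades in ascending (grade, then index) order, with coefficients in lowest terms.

B^2 = (4)^2*(e23)^2 = 16*(-1) = -16 (a basis 2-blade squares to minus the product of its generators' squares).
B^2 = -16 — the series telescopes trigonometrically here: l = 4, alpha*l = pi/4, so exp(alpha B) = cos(pi/4) + (sin(pi/4)/4)*B = sqrt(2)/2 + (sqrt(2)/8)*B.
Answer: sqrt(2)/2 + sqrt(2)/2*e23


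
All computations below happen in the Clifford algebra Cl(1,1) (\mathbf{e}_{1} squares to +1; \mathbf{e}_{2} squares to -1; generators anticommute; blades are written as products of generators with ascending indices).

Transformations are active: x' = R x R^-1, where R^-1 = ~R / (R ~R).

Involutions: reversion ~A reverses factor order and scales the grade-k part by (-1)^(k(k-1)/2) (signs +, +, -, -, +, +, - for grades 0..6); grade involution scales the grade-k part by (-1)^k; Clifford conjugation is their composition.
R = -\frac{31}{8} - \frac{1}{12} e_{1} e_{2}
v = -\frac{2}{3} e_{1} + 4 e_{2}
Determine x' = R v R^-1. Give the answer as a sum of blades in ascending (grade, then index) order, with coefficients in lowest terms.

~R = -\frac{31}{8} + \frac{1}{12} e_{1} e_{2}, and R ~R = \frac{8645}{576}, so R^-1 = ~R / (\frac{8645}{576}).
R v = \frac{35}{12} e_{1} - \frac{140}{9} e_{2}
Answer: -\frac{622}{741} e_{1} + \frac{996}{247} e_{2}


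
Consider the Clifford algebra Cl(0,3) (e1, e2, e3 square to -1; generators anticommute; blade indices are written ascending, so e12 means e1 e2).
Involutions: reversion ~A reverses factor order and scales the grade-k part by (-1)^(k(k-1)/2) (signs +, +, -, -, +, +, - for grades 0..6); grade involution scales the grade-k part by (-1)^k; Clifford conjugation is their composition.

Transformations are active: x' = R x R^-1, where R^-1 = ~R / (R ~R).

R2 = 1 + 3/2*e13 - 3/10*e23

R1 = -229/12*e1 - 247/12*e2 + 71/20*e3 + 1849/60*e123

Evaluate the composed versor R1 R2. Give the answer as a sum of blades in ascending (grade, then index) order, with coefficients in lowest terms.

Distribute over the terms of R2 (each basis-blade product reordered to ascending indices, repeated generators contracted through their squares):
R1 (1) = -229/12*e1 - 247/12*e2 + 71/20*e3 + 1849/60*e123
R1 (3/2*e13) = 213/40*e1 + 1849/40*e2 + 229/8*e3 + 247/8*e123
R1 (-3/10*e23) = 1849/200*e1 - 213/200*e2 - 247/40*e3 + 229/40*e123
Summing the partial products and collecting blades:
Answer: -677/150*e1 + 7373/300*e2 + 26*e3 + 809/12*e123


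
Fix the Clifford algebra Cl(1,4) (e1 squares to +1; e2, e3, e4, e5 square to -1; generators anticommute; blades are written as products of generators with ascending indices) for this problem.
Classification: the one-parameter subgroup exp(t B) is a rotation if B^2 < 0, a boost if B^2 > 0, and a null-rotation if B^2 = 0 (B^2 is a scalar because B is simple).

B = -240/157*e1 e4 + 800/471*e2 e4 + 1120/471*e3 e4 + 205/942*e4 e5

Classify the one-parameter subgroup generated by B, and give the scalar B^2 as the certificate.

B^2 term by term: the squares give (-240/157)^2*(e1 e4)^2 + (800/471)^2*(e2 e4)^2 + (1120/471)^2*(e3 e4)^2 + (205/942)^2*(e4 e5)^2 = 57600/24649*(+1) + 640000/221841*(-1) + 1254400/221841*(-1) + 42025/887364*(-1) = -25/4 (each basis 2-blade squares to minus the product of its generators' squares); cross terms between blades sharing an index anticommute and cancel. So B^2 = -25/4.
Answer: rotation, certificate B^2 = -25/4. Key observation: B^2 = -25/4 is a conjugation invariant, so its sign decides the class regardless of the surface form of B.


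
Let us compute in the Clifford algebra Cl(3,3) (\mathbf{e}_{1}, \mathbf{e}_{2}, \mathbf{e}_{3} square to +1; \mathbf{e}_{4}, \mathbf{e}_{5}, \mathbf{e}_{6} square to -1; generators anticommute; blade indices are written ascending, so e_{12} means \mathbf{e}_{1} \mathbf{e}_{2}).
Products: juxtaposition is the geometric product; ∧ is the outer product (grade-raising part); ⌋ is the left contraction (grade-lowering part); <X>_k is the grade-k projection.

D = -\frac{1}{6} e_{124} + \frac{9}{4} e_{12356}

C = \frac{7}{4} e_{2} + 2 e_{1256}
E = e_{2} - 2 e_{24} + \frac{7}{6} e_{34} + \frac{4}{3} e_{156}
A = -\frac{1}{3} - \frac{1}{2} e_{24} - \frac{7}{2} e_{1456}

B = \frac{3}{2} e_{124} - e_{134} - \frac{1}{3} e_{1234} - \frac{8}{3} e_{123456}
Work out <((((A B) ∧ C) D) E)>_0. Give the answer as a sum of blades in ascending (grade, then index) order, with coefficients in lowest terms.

step 1: -\frac{3}{4} e_{1} - \frac{1}{6} e_{13} - \frac{28}{3} e_{23} + \frac{1}{2} e_{123} - \frac{1}{2} e_{124} + \frac{1}{3} e_{134} + \frac{21}{4} e_{256} - \frac{7}{2} e_{356} + \frac{1}{9} e_{1234} - \frac{4}{3} e_{1356} + \frac{7}{6} e_{2356} + \frac{8}{9} e_{123456}
step 2: -\frac{21}{16} e_{12} + \frac{7}{24} e_{123} + \frac{7}{12} e_{1234} + \frac{49}{8} e_{2356} + \frac{7}{3} e_{12356}
step 3: \frac{21}{4} + \frac{441}{32} e_{1} - \frac{7}{72} e_{3} - \frac{7}{32} e_{4} + \frac{7}{144} e_{34} - \frac{21}{32} e_{56} + \frac{189}{64} e_{356} + \frac{21}{16} e_{456} + \frac{7}{18} e_{3456} + \frac{49}{48} e_{13456}
step 4: \frac{49}{864} + \frac{7}{8} e_{1} + \frac{91}{16} e_{2} - \frac{49}{192} e_{3} - \frac{49}{432} e_{4} + \frac{441}{32} e_{12} + \frac{63}{16} e_{13} + \frac{7}{4} e_{14} + \frac{7}{36} e_{23} - \frac{329}{32} e_{24} + \frac{343}{72} e_{34} + \frac{4067}{216} e_{56} - \frac{441}{16} e_{124} + \frac{26887}{1728} e_{134} + \frac{2359}{288} e_{156} - \frac{7}{48} e_{234} - \frac{105}{32} e_{256} + \frac{49}{32} e_{356} + \frac{441}{128} e_{456} + \frac{7}{54} e_{1356} + \frac{7}{24} e_{1456} - \frac{1253}{576} e_{2356} - \frac{49}{64} e_{3456} + \frac{49}{24} e_{12356} + \frac{7}{108} e_{13456} + \frac{1813}{288} e_{23456} + \frac{49}{48} e_{123456}
step 5: \frac{49}{864}
Answer: \frac{49}{864}
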